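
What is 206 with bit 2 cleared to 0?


206 & ~(1 << 2) = 202

202


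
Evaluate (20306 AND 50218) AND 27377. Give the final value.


Step 1: 20306 & 50218 = 17410
Step 2: 17410 & 27377 = 16384

16384


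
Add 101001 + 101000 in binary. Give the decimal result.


101001 + 101000 = 1010001 = 81

81


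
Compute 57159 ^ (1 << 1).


57159 ^ (1 << 1) = 57159 ^ 2 = 57157

57157


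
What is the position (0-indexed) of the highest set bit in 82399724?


0b100111010010101000111101100. Highest set bit at position 26

26


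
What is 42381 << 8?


0b1010010110001101 << 8 = 0b101001011000110100000000 = 10849536

10849536


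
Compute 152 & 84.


0b10011000 & 0b1010100 = 0b10000 = 16

16


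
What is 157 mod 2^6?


157 & 63 = 29

29


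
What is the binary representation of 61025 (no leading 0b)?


61025 = 1110111001100001 in binary

1110111001100001


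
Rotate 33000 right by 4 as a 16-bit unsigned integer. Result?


Rotate 0b1000000011101000 right by 4 (16-bit) = 0b1000100000001110 = 34830

34830


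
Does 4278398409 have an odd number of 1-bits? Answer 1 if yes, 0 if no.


0b11111111000000110010110111001001 has 18 ones => parity 0

0


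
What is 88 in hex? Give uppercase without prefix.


88 = 58 hex

58


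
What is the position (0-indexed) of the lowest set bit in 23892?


0b101110101010100. Lowest set bit at position 2

2


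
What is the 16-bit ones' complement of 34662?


34662 ^ 65535 = 30873

30873


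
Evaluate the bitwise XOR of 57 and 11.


0b111001 ^ 0b1011 = 0b110010 = 50

50


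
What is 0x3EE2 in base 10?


3EE2 hex = 16098 decimal

16098


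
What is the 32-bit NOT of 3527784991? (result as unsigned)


~0b11010010010001011011101000011111 = 0b101101101110100100010111100000 = 767182304 (32-bit unsigned)

767182304


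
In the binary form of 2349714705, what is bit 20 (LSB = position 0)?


0b10001100000011011100110100010001, position 20 = 0

0


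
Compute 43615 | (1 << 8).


43615 | (1 << 8) = 43615 | 256 = 43871

43871


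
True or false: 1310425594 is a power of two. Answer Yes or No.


0b1001110000110111000000111111010. Multiple bits set => No

No


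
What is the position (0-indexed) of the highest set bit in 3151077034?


0b10111011110100011001111010101010. Highest set bit at position 31

31


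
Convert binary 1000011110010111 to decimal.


1000011110010111 in decimal = 34711

34711


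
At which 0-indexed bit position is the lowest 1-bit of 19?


0b10011. Lowest set bit at position 0

0


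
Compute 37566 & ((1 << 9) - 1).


37566 & 511 = 190

190


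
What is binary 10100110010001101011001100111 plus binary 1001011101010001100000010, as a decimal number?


10100110010001101011001100111 + 1001011101010001100000010 = 10101111101110111100101101001 = 368540009

368540009


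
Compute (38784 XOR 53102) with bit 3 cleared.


Step 1: 38784 ^ 53102 = 22766
Step 2: 22766 & ~(1 << 3) = 22758

22758


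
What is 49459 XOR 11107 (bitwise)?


0b1100000100110011 ^ 0b10101101100011 = 0b1110101001010000 = 59984

59984


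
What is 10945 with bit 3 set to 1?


10945 | (1 << 3) = 10945 | 8 = 10953

10953


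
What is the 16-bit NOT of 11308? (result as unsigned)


~0b10110000101100 = 0b1101001111010011 = 54227 (16-bit unsigned)

54227


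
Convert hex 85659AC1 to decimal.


85659AC1 hex = 2238028481 decimal

2238028481


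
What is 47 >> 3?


0b101111 >> 3 = 0b101 = 5

5


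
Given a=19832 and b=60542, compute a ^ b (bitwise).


19832 ^ 60542 = 41222

41222


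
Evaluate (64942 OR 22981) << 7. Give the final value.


Step 1: 64942 | 22981 = 65007
Step 2: 65007 << 7 = 8320896

8320896


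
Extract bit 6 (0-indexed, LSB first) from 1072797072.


0b111111111100011001010110010000, position 6 = 0

0


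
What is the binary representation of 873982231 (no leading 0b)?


873982231 = 110100000101111110100100010111 in binary

110100000101111110100100010111


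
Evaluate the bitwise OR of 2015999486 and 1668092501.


0b1111000001010011011010111111110 | 0b1100011011011010001001001010101 = 0b1111011011011011011011111111111 = 2070788095

2070788095


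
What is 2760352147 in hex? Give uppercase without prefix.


2760352147 = A487A193 hex

A487A193


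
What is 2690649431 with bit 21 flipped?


2690649431 ^ (1 << 21) = 2690649431 ^ 2097152 = 2688552279

2688552279


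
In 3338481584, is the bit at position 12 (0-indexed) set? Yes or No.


0b11000110111111010010111110110000, bit 12 = 0. No

No


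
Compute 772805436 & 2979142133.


0b101110000100000001001100111100 & 0b10110001100100100001100111110101 = 0b100000000100000001000100110100 = 537923892

537923892


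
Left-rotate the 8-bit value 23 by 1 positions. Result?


Rotate 0b10111 left by 1 (8-bit) = 0b101110 = 46

46


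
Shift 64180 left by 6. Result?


0b1111101010110100 << 6 = 0b1111101010110100000000 = 4107520

4107520


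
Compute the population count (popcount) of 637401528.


0b100101111111011111100110111000 has 20 set bits

20


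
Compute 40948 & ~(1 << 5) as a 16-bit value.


40948 & ~(1 << 5) = 40916

40916


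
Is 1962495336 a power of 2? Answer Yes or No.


0b1110100111110010100110101101000. Multiple bits set => No

No


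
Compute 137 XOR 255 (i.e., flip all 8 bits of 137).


137 ^ 255 = 118

118


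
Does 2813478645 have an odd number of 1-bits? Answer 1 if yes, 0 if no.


0b10100111101100100100011011110101 has 18 ones => parity 0

0


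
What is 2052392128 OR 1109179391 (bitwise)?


0b1111010010101010000010011000000 | 0b1000010000111001011101111111111 = 0b1111010010111011011111111111111 = 2052964351

2052964351


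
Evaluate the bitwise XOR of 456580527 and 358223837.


0b11011001101101101110110101111 ^ 0b10101010110100000111111011101 = 0b1110011011001101001001110010 = 242012786

242012786


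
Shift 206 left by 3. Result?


0b11001110 << 3 = 0b11001110000 = 1648

1648


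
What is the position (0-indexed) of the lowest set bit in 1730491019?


0b1100111001001010011001010001011. Lowest set bit at position 0

0


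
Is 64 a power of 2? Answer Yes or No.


0b1000000. Only one bit set => Yes

Yes


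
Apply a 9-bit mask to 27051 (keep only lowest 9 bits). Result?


27051 & 511 = 427

427


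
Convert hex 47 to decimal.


47 hex = 71 decimal

71


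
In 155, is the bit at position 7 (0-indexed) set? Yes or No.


0b10011011, bit 7 = 1. Yes

Yes


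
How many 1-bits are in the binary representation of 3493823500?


0b11010000001111111000010000001100 has 13 set bits

13


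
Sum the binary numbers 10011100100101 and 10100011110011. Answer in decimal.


10011100100101 + 10100011110011 = 101000000011000 = 20504

20504


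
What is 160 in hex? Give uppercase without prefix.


160 = A0 hex

A0


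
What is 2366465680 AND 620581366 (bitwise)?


0b10001101000011010110011010010000 & 0b100100111111010101000111110110 = 0b100000011010100000010010000 = 67977360

67977360


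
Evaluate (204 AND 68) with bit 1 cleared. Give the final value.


Step 1: 204 & 68 = 68
Step 2: 68 & ~(1 << 1) = 68

68


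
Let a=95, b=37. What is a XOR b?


95 ^ 37 = 122

122


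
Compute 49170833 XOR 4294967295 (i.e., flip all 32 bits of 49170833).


49170833 ^ 4294967295 = 4245796462

4245796462


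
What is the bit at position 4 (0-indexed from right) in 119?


0b1110111, position 4 = 1

1


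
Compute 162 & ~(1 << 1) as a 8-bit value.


162 & ~(1 << 1) = 160

160


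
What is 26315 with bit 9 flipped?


26315 ^ (1 << 9) = 26315 ^ 512 = 25803

25803


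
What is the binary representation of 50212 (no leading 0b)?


50212 = 1100010000100100 in binary

1100010000100100


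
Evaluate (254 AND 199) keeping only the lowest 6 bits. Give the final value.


Step 1: 254 & 199 = 198
Step 2: 198 & 63 = 6

6


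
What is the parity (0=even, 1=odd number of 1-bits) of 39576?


0b1001101010011000 has 7 ones => parity 1

1


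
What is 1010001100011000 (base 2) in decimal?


1010001100011000 in decimal = 41752

41752


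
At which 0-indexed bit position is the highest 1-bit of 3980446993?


0b11101101010000001100110100010001. Highest set bit at position 31

31


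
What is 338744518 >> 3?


0b10100001100001101010011000110 >> 3 = 0b10100001100001101010011000 = 42343064

42343064


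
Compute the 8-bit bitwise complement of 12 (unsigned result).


~0b1100 = 0b11110011 = 243 (8-bit unsigned)

243


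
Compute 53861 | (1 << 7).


53861 | (1 << 7) = 53861 | 128 = 53989

53989


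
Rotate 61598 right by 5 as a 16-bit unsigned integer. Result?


Rotate 0b1111000010011110 right by 5 (16-bit) = 0b1111011110000100 = 63364

63364


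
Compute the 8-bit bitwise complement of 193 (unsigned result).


~0b11000001 = 0b111110 = 62 (8-bit unsigned)

62


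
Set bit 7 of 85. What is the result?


85 | (1 << 7) = 85 | 128 = 213

213


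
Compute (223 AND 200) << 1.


Step 1: 223 & 200 = 200
Step 2: 200 << 1 = 400

400


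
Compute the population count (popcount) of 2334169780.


0b10001011001000001001101010110100 has 13 set bits

13


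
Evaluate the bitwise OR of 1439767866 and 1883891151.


0b1010101110100010001110100111010 | 0b1110000010010011110010111001111 = 0b1110101110110011111110111111111 = 1977220607

1977220607


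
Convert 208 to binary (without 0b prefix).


208 = 11010000 in binary

11010000


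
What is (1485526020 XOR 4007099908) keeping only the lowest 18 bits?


Step 1: 1485526020 ^ 4007099908 = 3059493376
Step 2: 3059493376 & 262143 = 10752

10752


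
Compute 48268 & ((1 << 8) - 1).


48268 & 255 = 140

140


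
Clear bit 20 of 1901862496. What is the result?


1901862496 & ~(1 << 20) = 1900813920

1900813920


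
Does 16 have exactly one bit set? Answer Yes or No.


0b10000. Only one bit set => Yes

Yes


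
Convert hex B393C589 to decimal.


B393C589 hex = 3012806025 decimal

3012806025


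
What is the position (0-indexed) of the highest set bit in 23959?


0b101110110010111. Highest set bit at position 14

14


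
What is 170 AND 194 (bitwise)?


0b10101010 & 0b11000010 = 0b10000010 = 130

130


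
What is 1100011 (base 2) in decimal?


1100011 in decimal = 99

99


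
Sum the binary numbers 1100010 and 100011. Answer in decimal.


1100010 + 100011 = 10000101 = 133

133


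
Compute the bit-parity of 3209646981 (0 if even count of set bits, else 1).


0b10111111010011110101001110000101 has 19 ones => parity 1

1


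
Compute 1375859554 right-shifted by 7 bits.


0b1010010000000011111001101100010 >> 7 = 0b101001000000001111100110 = 10748902

10748902


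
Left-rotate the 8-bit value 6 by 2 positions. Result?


Rotate 0b110 left by 2 (8-bit) = 0b11000 = 24

24


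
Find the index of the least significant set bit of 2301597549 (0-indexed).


0b10001001001011111001011101101101. Lowest set bit at position 0

0


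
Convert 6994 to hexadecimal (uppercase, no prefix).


6994 = 1B52 hex

1B52


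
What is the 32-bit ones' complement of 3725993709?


3725993709 ^ 4294967295 = 568973586

568973586


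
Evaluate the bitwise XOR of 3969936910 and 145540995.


0b11101100101000000110111000001110 ^ 0b1000101011001100011110000011 = 0b11100100000011001010100110001101 = 3826035085

3826035085


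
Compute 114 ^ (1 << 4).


114 ^ (1 << 4) = 114 ^ 16 = 98

98


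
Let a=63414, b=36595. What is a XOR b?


63414 ^ 36595 = 31045

31045


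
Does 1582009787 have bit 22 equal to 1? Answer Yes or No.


0b1011110010010111000110110111011, bit 22 = 1. Yes

Yes


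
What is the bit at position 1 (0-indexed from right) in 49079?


0b1011111110110111, position 1 = 1

1


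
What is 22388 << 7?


0b101011101110100 << 7 = 0b1010111011101000000000 = 2865664

2865664


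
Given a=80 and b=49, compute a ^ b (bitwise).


80 ^ 49 = 97

97


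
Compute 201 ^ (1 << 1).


201 ^ (1 << 1) = 201 ^ 2 = 203

203


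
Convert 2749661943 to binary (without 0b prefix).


2749661943 = 10100011111001001000001011110111 in binary

10100011111001001000001011110111


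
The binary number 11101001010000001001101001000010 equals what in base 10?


11101001010000001001101001000010 in decimal = 3913325122

3913325122


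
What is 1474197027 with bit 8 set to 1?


1474197027 | (1 << 8) = 1474197027 | 256 = 1474197283

1474197283


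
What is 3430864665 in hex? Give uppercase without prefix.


3430864665 = CC7ED719 hex

CC7ED719


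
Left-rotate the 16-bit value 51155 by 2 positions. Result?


Rotate 0b1100011111010011 left by 2 (16-bit) = 0b1111101001111 = 8015

8015


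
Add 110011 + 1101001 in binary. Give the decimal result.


110011 + 1101001 = 10011100 = 156

156


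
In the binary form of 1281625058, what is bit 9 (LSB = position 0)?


0b1001100011001000000101111100010, position 9 = 1

1


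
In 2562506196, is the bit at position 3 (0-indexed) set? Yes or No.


0b10011000101111001011110111010100, bit 3 = 0. No

No


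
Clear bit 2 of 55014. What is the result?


55014 & ~(1 << 2) = 55010

55010


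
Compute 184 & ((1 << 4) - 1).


184 & 15 = 8

8


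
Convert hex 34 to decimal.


34 hex = 52 decimal

52


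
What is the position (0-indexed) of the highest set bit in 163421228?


0b1001101111011001110000101100. Highest set bit at position 27

27


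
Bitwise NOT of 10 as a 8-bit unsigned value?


~0b1010 = 0b11110101 = 245 (8-bit unsigned)

245


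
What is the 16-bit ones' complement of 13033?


13033 ^ 65535 = 52502

52502


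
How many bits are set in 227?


0b11100011 has 5 set bits

5


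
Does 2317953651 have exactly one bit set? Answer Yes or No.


0b10001010001010010010101001110011. Multiple bits set => No

No


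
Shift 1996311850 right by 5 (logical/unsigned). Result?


0b1110110111111010100110100101010 >> 5 = 0b11101101111110101001101001 = 62384745

62384745


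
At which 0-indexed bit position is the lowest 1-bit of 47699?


0b1011101001010011. Lowest set bit at position 0

0


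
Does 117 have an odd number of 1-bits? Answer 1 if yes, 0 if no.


0b1110101 has 5 ones => parity 1

1


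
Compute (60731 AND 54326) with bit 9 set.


Step 1: 60731 & 54326 = 50226
Step 2: 50226 | (1 << 9) = 50226 | 512 = 50738

50738


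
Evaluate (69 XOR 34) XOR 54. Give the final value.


Step 1: 69 ^ 34 = 103
Step 2: 103 ^ 54 = 81

81


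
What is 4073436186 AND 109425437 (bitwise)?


0b11110010110010111011010000011010 & 0b110100001011011001100011101 = 0b10100000011011000000011000 = 42053656

42053656


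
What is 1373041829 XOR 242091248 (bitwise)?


0b1010001110101101111010010100101 ^ 0b1110011011100000010011110000 = 0b1011111101110001111000001010101 = 1605955669

1605955669


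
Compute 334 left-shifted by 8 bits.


0b101001110 << 8 = 0b10100111000000000 = 85504

85504


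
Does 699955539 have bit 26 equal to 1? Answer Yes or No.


0b101001101110000111100101010011, bit 26 = 0. No

No


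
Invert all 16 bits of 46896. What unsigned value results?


46896 ^ 65535 = 18639

18639


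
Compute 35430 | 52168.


0b1000101001100110 | 0b1100101111001000 = 0b1100101111101110 = 52206

52206


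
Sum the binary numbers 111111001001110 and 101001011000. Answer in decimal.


111111001001110 + 101001011000 = 1000100010100110 = 34982

34982


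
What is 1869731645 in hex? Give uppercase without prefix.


1869731645 = 6F71D73D hex

6F71D73D


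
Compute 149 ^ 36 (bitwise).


0b10010101 ^ 0b100100 = 0b10110001 = 177

177


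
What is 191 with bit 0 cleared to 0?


191 & ~(1 << 0) = 190

190


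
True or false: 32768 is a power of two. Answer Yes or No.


0b1000000000000000. Only one bit set => Yes

Yes


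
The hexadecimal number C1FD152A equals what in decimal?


C1FD152A hex = 3254588714 decimal

3254588714


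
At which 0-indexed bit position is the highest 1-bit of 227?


0b11100011. Highest set bit at position 7

7


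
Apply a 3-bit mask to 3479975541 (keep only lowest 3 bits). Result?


3479975541 & 7 = 5

5


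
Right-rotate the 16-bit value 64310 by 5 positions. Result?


Rotate 0b1111101100110110 right by 5 (16-bit) = 0b1011011111011001 = 47065

47065


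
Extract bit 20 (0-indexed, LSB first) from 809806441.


0b110000010001001010101001101001, position 20 = 0

0


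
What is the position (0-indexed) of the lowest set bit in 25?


0b11001. Lowest set bit at position 0

0


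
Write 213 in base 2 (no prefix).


213 = 11010101 in binary

11010101


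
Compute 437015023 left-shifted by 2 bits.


0b11010000011000101000111101111 << 2 = 0b1101000001100010100011110111100 = 1748060092

1748060092


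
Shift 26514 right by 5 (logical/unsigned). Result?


0b110011110010010 >> 5 = 0b1100111100 = 828

828


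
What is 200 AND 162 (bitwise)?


0b11001000 & 0b10100010 = 0b10000000 = 128

128


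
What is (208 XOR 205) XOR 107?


Step 1: 208 ^ 205 = 29
Step 2: 29 ^ 107 = 118

118


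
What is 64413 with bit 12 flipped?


64413 ^ (1 << 12) = 64413 ^ 4096 = 60317

60317


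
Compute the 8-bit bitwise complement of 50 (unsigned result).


~0b110010 = 0b11001101 = 205 (8-bit unsigned)

205


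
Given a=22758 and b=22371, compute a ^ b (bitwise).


22758 ^ 22371 = 3973

3973


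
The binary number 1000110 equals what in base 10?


1000110 in decimal = 70

70


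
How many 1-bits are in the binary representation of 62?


0b111110 has 5 set bits

5


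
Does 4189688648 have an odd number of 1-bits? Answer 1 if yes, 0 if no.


0b11111001101110011001001101001000 has 17 ones => parity 1

1


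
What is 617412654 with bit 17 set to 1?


617412654 | (1 << 17) = 617412654 | 131072 = 617543726

617543726


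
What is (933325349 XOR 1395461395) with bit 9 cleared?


Step 1: 933325349 ^ 1395461395 = 1686923062
Step 2: 1686923062 & ~(1 << 9) = 1686922550

1686922550


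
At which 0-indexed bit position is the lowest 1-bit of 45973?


0b1011001110010101. Lowest set bit at position 0

0


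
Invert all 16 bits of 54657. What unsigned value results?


54657 ^ 65535 = 10878

10878


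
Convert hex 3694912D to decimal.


3694912D hex = 915706157 decimal

915706157


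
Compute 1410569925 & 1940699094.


0b1010100000100111001011011000101 & 0b1110011101011001011011111010110 = 0b1010000000000001001011011000100 = 1342215876

1342215876


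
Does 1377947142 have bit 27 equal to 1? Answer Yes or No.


0b1010010001000011100111000000110, bit 27 = 0. No

No


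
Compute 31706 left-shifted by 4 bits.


0b111101111011010 << 4 = 0b1111011110110100000 = 507296

507296


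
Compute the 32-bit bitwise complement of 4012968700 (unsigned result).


~0b11101111001100010000101011111100 = 0b10000110011101111010100000011 = 281998595 (32-bit unsigned)

281998595


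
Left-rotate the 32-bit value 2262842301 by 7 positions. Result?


Rotate 0b10000110111000000011101110111101 left by 7 (32-bit) = 0b1110000000111011101111011000011 = 1881005763

1881005763


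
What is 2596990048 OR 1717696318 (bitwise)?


0b10011010110010101110110001100000 | 0b1100110011000011111011100111110 = 0b11111110111010111111111101111110 = 4276879230

4276879230


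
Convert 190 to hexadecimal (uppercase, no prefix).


190 = BE hex

BE


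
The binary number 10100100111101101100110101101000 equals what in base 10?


10100100111101101100110101101000 in decimal = 2767637864

2767637864


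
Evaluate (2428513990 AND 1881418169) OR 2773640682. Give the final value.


Step 1: 2428513990 & 1881418169 = 268445824
Step 2: 268445824 | 2773640682 = 3042078186

3042078186


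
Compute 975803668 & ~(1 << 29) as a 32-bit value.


975803668 & ~(1 << 29) = 438932756

438932756


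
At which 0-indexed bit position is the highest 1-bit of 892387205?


0b110101001100001011111110000101. Highest set bit at position 29

29


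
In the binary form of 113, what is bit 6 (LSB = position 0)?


0b1110001, position 6 = 1

1


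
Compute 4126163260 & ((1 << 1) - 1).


4126163260 & 1 = 0

0


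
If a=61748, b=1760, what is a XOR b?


61748 ^ 1760 = 63444

63444


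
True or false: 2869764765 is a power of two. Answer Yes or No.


0b10101011000011010010001010011101. Multiple bits set => No

No


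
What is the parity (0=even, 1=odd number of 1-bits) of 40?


0b101000 has 2 ones => parity 0

0


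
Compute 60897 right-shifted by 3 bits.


0b1110110111100001 >> 3 = 0b1110110111100 = 7612

7612


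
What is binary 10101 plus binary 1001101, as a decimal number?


10101 + 1001101 = 1100010 = 98

98


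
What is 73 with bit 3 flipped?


73 ^ (1 << 3) = 73 ^ 8 = 65

65


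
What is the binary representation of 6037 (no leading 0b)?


6037 = 1011110010101 in binary

1011110010101


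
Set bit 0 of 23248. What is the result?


23248 | (1 << 0) = 23248 | 1 = 23249

23249


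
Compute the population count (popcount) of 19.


0b10011 has 3 set bits

3


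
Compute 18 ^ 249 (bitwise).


0b10010 ^ 0b11111001 = 0b11101011 = 235

235


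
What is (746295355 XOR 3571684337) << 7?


Step 1: 746295355 ^ 3571684337 = 4170712010
Step 2: 4170712010 << 7 = 533851137280

533851137280


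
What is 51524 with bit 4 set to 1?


51524 | (1 << 4) = 51524 | 16 = 51540

51540


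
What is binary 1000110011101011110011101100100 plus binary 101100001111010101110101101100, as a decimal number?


1000110011101011110011101100100 + 101100001111010101110101101100 = 1110010101100110100010011010000 = 1924351184

1924351184


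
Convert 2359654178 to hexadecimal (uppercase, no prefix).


2359654178 = 8CA57722 hex

8CA57722


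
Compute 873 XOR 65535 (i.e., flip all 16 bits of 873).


873 ^ 65535 = 64662

64662


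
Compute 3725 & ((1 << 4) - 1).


3725 & 15 = 13

13


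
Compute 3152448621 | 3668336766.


0b10111011111001101000110001101101 | 0b11011010101001100110000001111110 = 0b11111011111001101110110001111111 = 4226215039

4226215039


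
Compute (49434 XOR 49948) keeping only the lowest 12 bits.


Step 1: 49434 ^ 49948 = 518
Step 2: 518 & 4095 = 518

518


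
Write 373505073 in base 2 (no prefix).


373505073 = 10110010000110011110000110001 in binary

10110010000110011110000110001


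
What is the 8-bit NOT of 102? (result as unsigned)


~0b1100110 = 0b10011001 = 153 (8-bit unsigned)

153


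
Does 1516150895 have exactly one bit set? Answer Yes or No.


0b1011010010111101010000001101111. Multiple bits set => No

No


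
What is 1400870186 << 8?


0b1010011011111111001010100101010 << 8 = 0b101001101111111100101010010101000000000 = 358622767616

358622767616


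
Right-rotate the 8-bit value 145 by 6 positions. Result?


Rotate 0b10010001 right by 6 (8-bit) = 0b1000110 = 70

70


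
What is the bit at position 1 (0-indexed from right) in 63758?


0b1111100100001110, position 1 = 1

1


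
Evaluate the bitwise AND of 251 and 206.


0b11111011 & 0b11001110 = 0b11001010 = 202

202


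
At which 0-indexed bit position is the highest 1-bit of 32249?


0b111110111111001. Highest set bit at position 14

14


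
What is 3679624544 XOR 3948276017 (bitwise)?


0b11011011010100101001110101100000 ^ 0b11101011010101011110100100110001 = 0b110000000001110111010001010001 = 805794897

805794897


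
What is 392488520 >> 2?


0b10111011001001110011001001000 >> 2 = 0b101110110010011100110010010 = 98122130

98122130


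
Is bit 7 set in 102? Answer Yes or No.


0b1100110, bit 7 = 0. No

No


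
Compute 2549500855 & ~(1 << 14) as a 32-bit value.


2549500855 & ~(1 << 14) = 2549484471

2549484471


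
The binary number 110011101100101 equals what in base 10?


110011101100101 in decimal = 26469

26469


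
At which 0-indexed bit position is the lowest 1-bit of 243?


0b11110011. Lowest set bit at position 0

0


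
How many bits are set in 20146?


0b100111010110010 has 8 set bits

8


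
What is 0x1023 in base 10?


1023 hex = 4131 decimal

4131


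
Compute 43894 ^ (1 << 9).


43894 ^ (1 << 9) = 43894 ^ 512 = 43382

43382


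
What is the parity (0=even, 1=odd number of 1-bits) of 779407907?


0b101110011101001101001000100011 has 15 ones => parity 1

1


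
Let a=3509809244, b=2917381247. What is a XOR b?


3509809244 ^ 2917381247 = 2094056483

2094056483


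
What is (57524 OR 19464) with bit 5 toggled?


Step 1: 57524 | 19464 = 60604
Step 2: 60604 ^ (1 << 5) = 60604 ^ 32 = 60572

60572


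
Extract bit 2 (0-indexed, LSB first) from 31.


0b11111, position 2 = 1

1


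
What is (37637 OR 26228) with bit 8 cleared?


Step 1: 37637 | 26228 = 63349
Step 2: 63349 & ~(1 << 8) = 63093

63093


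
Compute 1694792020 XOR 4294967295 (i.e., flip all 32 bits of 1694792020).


1694792020 ^ 4294967295 = 2600175275

2600175275


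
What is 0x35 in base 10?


35 hex = 53 decimal

53


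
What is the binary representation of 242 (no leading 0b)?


242 = 11110010 in binary

11110010


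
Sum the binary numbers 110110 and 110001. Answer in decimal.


110110 + 110001 = 1100111 = 103

103


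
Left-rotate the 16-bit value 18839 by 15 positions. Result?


Rotate 0b100100110010111 left by 15 (16-bit) = 0b1010010011001011 = 42187

42187


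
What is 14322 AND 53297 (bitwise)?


0b11011111110010 & 0b1101000000110001 = 0b1000000110000 = 4144

4144


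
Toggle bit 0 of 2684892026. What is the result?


2684892026 ^ (1 << 0) = 2684892026 ^ 1 = 2684892027

2684892027


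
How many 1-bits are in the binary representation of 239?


0b11101111 has 7 set bits

7


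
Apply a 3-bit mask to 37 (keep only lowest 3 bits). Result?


37 & 7 = 5

5


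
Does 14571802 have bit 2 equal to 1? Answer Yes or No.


0b110111100101100100011010, bit 2 = 0. No

No


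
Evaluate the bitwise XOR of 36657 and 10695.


0b1000111100110001 ^ 0b10100111000111 = 0b1010011011110110 = 42742

42742


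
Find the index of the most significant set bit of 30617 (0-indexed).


0b111011110011001. Highest set bit at position 14

14


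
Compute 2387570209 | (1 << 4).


2387570209 | (1 << 4) = 2387570209 | 16 = 2387570225

2387570225


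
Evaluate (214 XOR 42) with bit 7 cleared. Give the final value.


Step 1: 214 ^ 42 = 252
Step 2: 252 & ~(1 << 7) = 124

124


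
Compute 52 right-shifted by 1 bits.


0b110100 >> 1 = 0b11010 = 26

26


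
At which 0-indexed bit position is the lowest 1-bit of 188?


0b10111100. Lowest set bit at position 2

2


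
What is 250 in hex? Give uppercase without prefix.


250 = FA hex

FA


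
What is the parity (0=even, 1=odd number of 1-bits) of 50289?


0b1100010001110001 has 7 ones => parity 1

1


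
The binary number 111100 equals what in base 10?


111100 in decimal = 60

60


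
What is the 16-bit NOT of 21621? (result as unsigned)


~0b101010001110101 = 0b1010101110001010 = 43914 (16-bit unsigned)

43914


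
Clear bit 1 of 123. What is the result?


123 & ~(1 << 1) = 121

121


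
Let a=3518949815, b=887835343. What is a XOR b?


3518949815 ^ 887835343 = 3847594872

3847594872


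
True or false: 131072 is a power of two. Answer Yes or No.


0b100000000000000000. Only one bit set => Yes

Yes


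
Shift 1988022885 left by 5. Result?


0b1110110011111101101001001100101 << 5 = 0b111011001111110110100100110010100000 = 63616732320

63616732320


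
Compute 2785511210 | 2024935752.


0b10100110000001111000011100101010 | 0b1111000101100100001000101001000 = 0b11111110101101111001011101101010 = 4273444714

4273444714


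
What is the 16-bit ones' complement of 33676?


33676 ^ 65535 = 31859

31859


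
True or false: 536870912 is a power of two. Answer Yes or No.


0b100000000000000000000000000000. Only one bit set => Yes

Yes


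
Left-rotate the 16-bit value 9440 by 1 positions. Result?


Rotate 0b10010011100000 left by 1 (16-bit) = 0b100100111000000 = 18880

18880


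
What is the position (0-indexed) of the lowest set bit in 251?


0b11111011. Lowest set bit at position 0

0


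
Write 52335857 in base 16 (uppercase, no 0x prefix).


52335857 = 31E94F1 hex

31E94F1


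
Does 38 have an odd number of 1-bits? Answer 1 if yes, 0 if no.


0b100110 has 3 ones => parity 1

1


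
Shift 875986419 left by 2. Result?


0b110100001101100111110111110011 << 2 = 0b11010000110110011111011111001100 = 3503945676

3503945676


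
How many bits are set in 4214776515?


0b11111011001110000110001011000011 has 17 set bits

17


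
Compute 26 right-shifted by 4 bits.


0b11010 >> 4 = 0b1 = 1

1


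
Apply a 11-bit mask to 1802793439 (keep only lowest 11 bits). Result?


1802793439 & 2047 = 479

479


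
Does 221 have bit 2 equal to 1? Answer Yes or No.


0b11011101, bit 2 = 1. Yes

Yes


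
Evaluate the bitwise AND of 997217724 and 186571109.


0b111011011100000101010110111100 & 0b1011000111101101100101100101 = 0b1011000100000101000100100100 = 185618724

185618724


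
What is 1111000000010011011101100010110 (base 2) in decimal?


1111000000010011011101100010110 in decimal = 2013903638

2013903638


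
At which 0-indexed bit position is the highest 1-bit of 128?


0b10000000. Highest set bit at position 7

7


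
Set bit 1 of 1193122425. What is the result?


1193122425 | (1 << 1) = 1193122425 | 2 = 1193122427

1193122427


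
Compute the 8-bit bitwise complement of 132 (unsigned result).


~0b10000100 = 0b1111011 = 123 (8-bit unsigned)

123


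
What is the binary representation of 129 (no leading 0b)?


129 = 10000001 in binary

10000001


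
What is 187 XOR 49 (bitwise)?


0b10111011 ^ 0b110001 = 0b10001010 = 138

138


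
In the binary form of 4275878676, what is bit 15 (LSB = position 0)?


0b11111110110111001011101100010100, position 15 = 1

1


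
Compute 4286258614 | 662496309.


0b11111111011110110001110110110110 | 0b100111011111001110010000110101 = 0b11111111011111111111110110110111 = 4286578103

4286578103


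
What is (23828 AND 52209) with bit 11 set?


Step 1: 23828 & 52209 = 18704
Step 2: 18704 | (1 << 11) = 18704 | 2048 = 18704

18704


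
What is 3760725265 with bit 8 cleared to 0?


3760725265 & ~(1 << 8) = 3760725009

3760725009


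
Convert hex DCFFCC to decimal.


DCFFCC hex = 14483404 decimal

14483404


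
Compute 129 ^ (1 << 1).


129 ^ (1 << 1) = 129 ^ 2 = 131

131


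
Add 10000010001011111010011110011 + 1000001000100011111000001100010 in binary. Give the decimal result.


10000010001011111010011110011 + 1000001000100011111000001100010 = 1010001010101111110010101010101 = 1364714837

1364714837


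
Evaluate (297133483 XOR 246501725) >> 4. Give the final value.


Step 1: 297133483 ^ 246501725 = 520402166
Step 2: 520402166 >> 4 = 32525135

32525135


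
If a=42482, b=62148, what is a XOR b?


42482 ^ 62148 = 22326

22326


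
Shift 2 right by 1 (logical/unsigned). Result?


0b10 >> 1 = 0b1 = 1

1


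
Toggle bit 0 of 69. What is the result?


69 ^ (1 << 0) = 69 ^ 1 = 68

68


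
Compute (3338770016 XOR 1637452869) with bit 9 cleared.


Step 1: 3338770016 ^ 1637452869 = 2794986021
Step 2: 2794986021 & ~(1 << 9) = 2794985509

2794985509


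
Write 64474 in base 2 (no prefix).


64474 = 1111101111011010 in binary

1111101111011010


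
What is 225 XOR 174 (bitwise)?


0b11100001 ^ 0b10101110 = 0b1001111 = 79

79


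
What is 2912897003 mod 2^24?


2912897003 & 16777215 = 10438635

10438635


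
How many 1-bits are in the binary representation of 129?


0b10000001 has 2 set bits

2


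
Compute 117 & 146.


0b1110101 & 0b10010010 = 0b10000 = 16

16


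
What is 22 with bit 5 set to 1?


22 | (1 << 5) = 22 | 32 = 54

54


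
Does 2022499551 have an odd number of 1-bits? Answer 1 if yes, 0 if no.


0b1111000100011001110010011011111 has 18 ones => parity 0

0


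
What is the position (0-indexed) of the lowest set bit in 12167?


0b10111110000111. Lowest set bit at position 0

0


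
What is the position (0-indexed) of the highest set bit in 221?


0b11011101. Highest set bit at position 7

7


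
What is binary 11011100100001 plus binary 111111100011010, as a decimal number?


11011100100001 + 111111100011010 = 1011011000111011 = 46651

46651


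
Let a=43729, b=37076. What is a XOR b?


43729 ^ 37076 = 14853

14853


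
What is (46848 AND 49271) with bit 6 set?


Step 1: 46848 & 49271 = 32768
Step 2: 32768 | (1 << 6) = 32768 | 64 = 32832

32832


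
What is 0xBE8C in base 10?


BE8C hex = 48780 decimal

48780


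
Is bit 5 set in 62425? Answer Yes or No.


0b1111001111011001, bit 5 = 0. No

No


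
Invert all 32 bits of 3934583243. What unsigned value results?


3934583243 ^ 4294967295 = 360384052

360384052


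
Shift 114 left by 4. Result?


0b1110010 << 4 = 0b11100100000 = 1824

1824


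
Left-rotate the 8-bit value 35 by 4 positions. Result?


Rotate 0b100011 left by 4 (8-bit) = 0b110010 = 50

50


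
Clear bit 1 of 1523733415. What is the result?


1523733415 & ~(1 << 1) = 1523733413

1523733413


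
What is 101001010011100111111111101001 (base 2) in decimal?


101001010011100111111111101001 in decimal = 693010409

693010409


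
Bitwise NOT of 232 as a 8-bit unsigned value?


~0b11101000 = 0b10111 = 23 (8-bit unsigned)

23


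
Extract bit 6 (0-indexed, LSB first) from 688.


0b1010110000, position 6 = 0

0


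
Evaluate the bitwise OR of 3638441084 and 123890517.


0b11011000110111100011010001111100 | 0b111011000100110101101010101 = 0b11011111111111100111111101111101 = 3757997949

3757997949


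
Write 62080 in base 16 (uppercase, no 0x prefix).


62080 = F280 hex

F280


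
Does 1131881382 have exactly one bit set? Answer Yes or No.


0b1000011011101110010001110100110. Multiple bits set => No

No


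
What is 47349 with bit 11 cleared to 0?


47349 & ~(1 << 11) = 45301

45301


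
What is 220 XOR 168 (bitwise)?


0b11011100 ^ 0b10101000 = 0b1110100 = 116

116


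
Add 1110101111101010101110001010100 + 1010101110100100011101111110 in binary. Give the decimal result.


1110101111101010101110001010100 + 1010101110100100011101111110 = 10000000101011111010001111010010 = 2158994386

2158994386


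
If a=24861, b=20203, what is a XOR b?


24861 ^ 20203 = 12278

12278


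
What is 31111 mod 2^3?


31111 & 7 = 7

7


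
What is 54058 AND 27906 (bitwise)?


0b1101001100101010 & 0b110110100000010 = 0b100000100000010 = 16642

16642


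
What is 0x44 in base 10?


44 hex = 68 decimal

68


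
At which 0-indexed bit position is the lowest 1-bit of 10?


0b1010. Lowest set bit at position 1

1


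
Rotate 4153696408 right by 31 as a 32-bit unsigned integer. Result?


Rotate 0b11110111100101000110000010011000 right by 31 (32-bit) = 0b11101111001010001100000100110001 = 4012425521

4012425521


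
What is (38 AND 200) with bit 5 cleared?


Step 1: 38 & 200 = 0
Step 2: 0 & ~(1 << 5) = 0

0


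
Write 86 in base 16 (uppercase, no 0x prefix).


86 = 56 hex

56


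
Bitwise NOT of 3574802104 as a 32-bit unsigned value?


~0b11010101000100110010011010111000 = 0b101010111011001101100101000111 = 720165191 (32-bit unsigned)

720165191


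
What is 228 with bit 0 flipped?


228 ^ (1 << 0) = 228 ^ 1 = 229

229


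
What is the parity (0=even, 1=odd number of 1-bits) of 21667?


0b101010010100011 has 7 ones => parity 1

1


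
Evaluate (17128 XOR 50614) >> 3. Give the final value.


Step 1: 17128 ^ 50614 = 34654
Step 2: 34654 >> 3 = 4331

4331


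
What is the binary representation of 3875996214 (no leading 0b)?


3875996214 = 11100111000001110000001000110110 in binary

11100111000001110000001000110110


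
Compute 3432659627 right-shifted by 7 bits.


0b11001100100110100011101010101011 >> 7 = 0b1100110010011010001110101 = 26817653

26817653


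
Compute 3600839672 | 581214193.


0b11010110101000000111001111111000 | 0b100010101001001001111111110001 = 0b11110110101001001111111111111001 = 4138008569

4138008569


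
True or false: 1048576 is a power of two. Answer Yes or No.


0b100000000000000000000. Only one bit set => Yes

Yes


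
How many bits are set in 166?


0b10100110 has 4 set bits

4


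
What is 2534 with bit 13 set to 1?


2534 | (1 << 13) = 2534 | 8192 = 10726

10726


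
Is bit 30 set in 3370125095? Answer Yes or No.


0b11001000111000000000011100100111, bit 30 = 1. Yes

Yes


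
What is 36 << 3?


0b100100 << 3 = 0b100100000 = 288

288


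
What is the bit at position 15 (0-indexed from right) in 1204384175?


0b1000111110010010111000110101111, position 15 = 0

0


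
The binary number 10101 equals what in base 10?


10101 in decimal = 21

21


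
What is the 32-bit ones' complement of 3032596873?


3032596873 ^ 4294967295 = 1262370422

1262370422


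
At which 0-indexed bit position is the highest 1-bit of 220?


0b11011100. Highest set bit at position 7

7


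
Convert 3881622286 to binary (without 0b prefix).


3881622286 = 11100111010111001101101100001110 in binary

11100111010111001101101100001110


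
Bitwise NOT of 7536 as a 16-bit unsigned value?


~0b1110101110000 = 0b1110001010001111 = 57999 (16-bit unsigned)

57999


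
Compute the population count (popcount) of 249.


0b11111001 has 6 set bits

6


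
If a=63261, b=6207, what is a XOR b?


63261 ^ 6207 = 61218

61218


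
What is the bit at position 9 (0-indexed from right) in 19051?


0b100101001101011, position 9 = 1

1


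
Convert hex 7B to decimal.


7B hex = 123 decimal

123


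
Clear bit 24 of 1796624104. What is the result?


1796624104 & ~(1 << 24) = 1779846888

1779846888


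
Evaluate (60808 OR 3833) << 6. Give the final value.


Step 1: 60808 | 3833 = 61433
Step 2: 61433 << 6 = 3931712

3931712


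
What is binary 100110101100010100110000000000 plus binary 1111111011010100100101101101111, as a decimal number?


100110101100010100110000000000 + 1111111011010100100101101101111 = 10100110000110111001011101101111 = 2786826095

2786826095


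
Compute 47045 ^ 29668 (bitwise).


0b1011011111000101 ^ 0b111001111100100 = 0b1100010000100001 = 50209

50209


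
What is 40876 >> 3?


0b1001111110101100 >> 3 = 0b1001111110101 = 5109

5109
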